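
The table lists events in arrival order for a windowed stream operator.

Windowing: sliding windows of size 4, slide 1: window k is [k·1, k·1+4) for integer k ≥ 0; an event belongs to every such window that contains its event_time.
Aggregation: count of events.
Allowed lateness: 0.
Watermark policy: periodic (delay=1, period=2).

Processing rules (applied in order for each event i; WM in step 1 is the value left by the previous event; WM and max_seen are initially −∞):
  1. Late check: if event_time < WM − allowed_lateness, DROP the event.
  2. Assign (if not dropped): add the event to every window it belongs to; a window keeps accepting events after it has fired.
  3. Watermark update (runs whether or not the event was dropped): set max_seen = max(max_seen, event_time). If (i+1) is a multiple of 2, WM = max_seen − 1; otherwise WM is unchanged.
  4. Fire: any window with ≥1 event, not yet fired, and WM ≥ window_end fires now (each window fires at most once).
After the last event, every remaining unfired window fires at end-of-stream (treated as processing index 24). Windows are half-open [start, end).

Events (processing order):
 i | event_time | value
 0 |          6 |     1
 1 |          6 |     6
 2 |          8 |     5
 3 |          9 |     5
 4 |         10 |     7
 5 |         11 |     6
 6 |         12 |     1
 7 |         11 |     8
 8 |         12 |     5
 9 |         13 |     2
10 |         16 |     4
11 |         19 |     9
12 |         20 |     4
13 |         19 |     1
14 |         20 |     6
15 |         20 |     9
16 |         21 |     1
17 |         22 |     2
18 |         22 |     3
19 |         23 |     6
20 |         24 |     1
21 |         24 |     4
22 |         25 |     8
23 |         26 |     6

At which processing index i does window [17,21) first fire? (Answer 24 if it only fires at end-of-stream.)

i=0 t=6 v=1: → [6,10),[5,9),[4,8),[3,7); WM=−∞
i=1 t=6 v=6: → [6,10),[5,9),[4,8),[3,7); WM=5
i=2 t=8 v=5: → [8,12),[7,11),[6,10),[5,9); WM=5
i=3 t=9 v=5: → [9,13),[8,12),[7,11),[6,10); WM=8; [3,7) fires=2 [4,8) fires=2
i=4 t=10 v=7: → [10,14),[9,13),[8,12),[7,11); WM=8
i=5 t=11 v=6: → [11,15),[10,14),[9,13),[8,12); WM=10; [5,9) fires=3 [6,10) fires=4
i=6 t=12 v=1: → [12,16),[11,15),[10,14),[9,13); WM=10
i=7 t=11 v=8: → [11,15),[10,14),[9,13),[8,12); WM=11; [7,11) fires=3
i=8 t=12 v=5: → [12,16),[11,15),[10,14),[9,13); WM=11
i=9 t=13 v=2: → [13,17),[12,16),[11,15),[10,14); WM=12; [8,12) fires=5
i=10 t=16 v=4: → [16,20),[15,19),[14,18),[13,17); WM=12
i=11 t=19 v=9: → [19,23),[18,22),[17,21),[16,20); WM=18; [9,13) fires=6 [10,14) fires=6 [11,15) fires=5 [12,16) fires=3 [13,17) fires=2 [14,18) fires=1
i=12 t=20 v=4: → [20,24),[19,23),[18,22),[17,21); WM=18
i=13 t=19 v=1: → [19,23),[18,22),[17,21),[16,20); WM=19; [15,19) fires=1
i=14 t=20 v=6: → [20,24),[19,23),[18,22),[17,21); WM=19
i=15 t=20 v=9: → [20,24),[19,23),[18,22),[17,21); WM=19
i=16 t=21 v=1: → [21,25),[20,24),[19,23),[18,22); WM=19
i=17 t=22 v=2: → [22,26),[21,25),[20,24),[19,23); WM=21; [16,20) fires=3 [17,21) fires=5
i=18 t=22 v=3: → [22,26),[21,25),[20,24),[19,23); WM=21
i=19 t=23 v=6: → [23,27),[22,26),[21,25),[20,24); WM=22; [18,22) fires=6
i=20 t=24 v=1: → [24,28),[23,27),[22,26),[21,25); WM=22
i=21 t=24 v=4: → [24,28),[23,27),[22,26),[21,25); WM=23; [19,23) fires=8
i=22 t=25 v=8: → [25,29),[24,28),[23,27),[22,26); WM=23
i=23 t=26 v=6: → [26,30),[25,29),[24,28),[23,27); WM=25; [20,24) fires=7 [21,25) fires=6

17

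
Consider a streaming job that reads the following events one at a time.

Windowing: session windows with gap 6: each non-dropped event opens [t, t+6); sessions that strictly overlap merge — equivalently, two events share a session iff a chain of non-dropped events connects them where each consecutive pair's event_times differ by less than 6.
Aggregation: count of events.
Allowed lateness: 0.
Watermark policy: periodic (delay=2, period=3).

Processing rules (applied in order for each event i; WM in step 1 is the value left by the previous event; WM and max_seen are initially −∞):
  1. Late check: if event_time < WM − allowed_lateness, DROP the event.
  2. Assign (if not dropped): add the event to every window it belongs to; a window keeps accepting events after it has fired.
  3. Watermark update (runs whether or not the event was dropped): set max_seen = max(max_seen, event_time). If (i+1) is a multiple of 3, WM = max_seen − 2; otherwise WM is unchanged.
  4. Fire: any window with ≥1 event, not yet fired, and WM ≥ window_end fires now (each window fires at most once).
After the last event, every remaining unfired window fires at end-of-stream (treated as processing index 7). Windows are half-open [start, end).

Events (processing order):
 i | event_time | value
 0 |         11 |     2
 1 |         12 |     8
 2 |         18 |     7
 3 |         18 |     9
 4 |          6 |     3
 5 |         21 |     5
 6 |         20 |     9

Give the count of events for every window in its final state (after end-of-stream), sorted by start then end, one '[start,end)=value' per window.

i=0 t=11 v=2: → [11,17); WM=−∞
i=1 t=12 v=8: → [11,18); WM=−∞
i=2 t=18 v=7: → [18,24); WM=16
i=3 t=18 v=9: → [18,24); WM=16
i=4 t=6 v=3: DROP (t<16-0); WM=16
i=5 t=21 v=5: → [18,27); WM=19
i=6 t=20 v=9: → [18,27); WM=19

[11,18)=2 [18,27)=4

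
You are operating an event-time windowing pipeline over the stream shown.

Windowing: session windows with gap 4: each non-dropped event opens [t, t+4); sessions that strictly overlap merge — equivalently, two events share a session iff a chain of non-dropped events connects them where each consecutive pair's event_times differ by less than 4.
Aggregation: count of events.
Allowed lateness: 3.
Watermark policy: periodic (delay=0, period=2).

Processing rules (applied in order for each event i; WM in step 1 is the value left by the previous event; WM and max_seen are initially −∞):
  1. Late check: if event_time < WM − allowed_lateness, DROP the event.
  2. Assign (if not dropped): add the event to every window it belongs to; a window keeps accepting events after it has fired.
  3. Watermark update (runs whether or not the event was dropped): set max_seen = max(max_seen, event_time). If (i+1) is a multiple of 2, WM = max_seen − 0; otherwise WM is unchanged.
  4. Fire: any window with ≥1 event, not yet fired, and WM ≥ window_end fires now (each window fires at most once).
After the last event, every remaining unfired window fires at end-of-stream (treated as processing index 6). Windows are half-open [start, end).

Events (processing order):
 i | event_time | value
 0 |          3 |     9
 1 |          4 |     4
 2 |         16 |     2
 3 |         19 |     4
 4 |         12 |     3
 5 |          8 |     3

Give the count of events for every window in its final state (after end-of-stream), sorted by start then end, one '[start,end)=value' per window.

[3,8)=2 [16,23)=2

i=0 t=3 v=9: → [3,7); WM=−∞
i=1 t=4 v=4: → [3,8); WM=4
i=2 t=16 v=2: → [16,20); WM=4
i=3 t=19 v=4: → [16,23); WM=19
i=4 t=12 v=3: DROP (t<19-3); WM=19
i=5 t=8 v=3: DROP (t<19-3); WM=19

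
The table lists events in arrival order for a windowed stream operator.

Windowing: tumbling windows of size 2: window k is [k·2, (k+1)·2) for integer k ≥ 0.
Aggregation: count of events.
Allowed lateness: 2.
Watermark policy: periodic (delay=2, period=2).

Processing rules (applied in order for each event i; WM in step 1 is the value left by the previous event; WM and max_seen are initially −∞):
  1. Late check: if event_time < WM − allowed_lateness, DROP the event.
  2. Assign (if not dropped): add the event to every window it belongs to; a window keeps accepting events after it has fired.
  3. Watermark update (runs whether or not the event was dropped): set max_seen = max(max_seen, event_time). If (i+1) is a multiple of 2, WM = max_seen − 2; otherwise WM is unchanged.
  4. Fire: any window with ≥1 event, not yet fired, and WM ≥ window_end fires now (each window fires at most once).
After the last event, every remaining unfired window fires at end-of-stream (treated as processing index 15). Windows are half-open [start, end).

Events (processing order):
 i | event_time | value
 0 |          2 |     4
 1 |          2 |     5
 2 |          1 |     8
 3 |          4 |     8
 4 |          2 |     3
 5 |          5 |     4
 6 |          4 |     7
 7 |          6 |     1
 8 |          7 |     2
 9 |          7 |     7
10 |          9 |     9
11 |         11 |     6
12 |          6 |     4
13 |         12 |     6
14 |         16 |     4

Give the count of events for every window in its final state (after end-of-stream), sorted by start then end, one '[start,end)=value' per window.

i=0 t=2 v=4: → [2,4); WM=−∞
i=1 t=2 v=5: → [2,4); WM=0
i=2 t=1 v=8: → [0,2); WM=0
i=3 t=4 v=8: → [4,6); WM=2; [0,2) fires=1
i=4 t=2 v=3: → [2,4); WM=2
i=5 t=5 v=4: → [4,6); WM=3
i=6 t=4 v=7: → [4,6); WM=3
i=7 t=6 v=1: → [6,8); WM=4; [2,4) fires=3
i=8 t=7 v=2: → [6,8); WM=4
i=9 t=7 v=7: → [6,8); WM=5
i=10 t=9 v=9: → [8,10); WM=5
i=11 t=11 v=6: → [10,12); WM=9; [4,6) fires=3 [6,8) fires=3
i=12 t=6 v=4: DROP (t<9-2); WM=9
i=13 t=12 v=6: → [12,14); WM=10; [8,10) fires=1
i=14 t=16 v=4: → [16,18); WM=10

[0,2)=1 [2,4)=3 [4,6)=3 [6,8)=3 [8,10)=1 [10,12)=1 [12,14)=1 [16,18)=1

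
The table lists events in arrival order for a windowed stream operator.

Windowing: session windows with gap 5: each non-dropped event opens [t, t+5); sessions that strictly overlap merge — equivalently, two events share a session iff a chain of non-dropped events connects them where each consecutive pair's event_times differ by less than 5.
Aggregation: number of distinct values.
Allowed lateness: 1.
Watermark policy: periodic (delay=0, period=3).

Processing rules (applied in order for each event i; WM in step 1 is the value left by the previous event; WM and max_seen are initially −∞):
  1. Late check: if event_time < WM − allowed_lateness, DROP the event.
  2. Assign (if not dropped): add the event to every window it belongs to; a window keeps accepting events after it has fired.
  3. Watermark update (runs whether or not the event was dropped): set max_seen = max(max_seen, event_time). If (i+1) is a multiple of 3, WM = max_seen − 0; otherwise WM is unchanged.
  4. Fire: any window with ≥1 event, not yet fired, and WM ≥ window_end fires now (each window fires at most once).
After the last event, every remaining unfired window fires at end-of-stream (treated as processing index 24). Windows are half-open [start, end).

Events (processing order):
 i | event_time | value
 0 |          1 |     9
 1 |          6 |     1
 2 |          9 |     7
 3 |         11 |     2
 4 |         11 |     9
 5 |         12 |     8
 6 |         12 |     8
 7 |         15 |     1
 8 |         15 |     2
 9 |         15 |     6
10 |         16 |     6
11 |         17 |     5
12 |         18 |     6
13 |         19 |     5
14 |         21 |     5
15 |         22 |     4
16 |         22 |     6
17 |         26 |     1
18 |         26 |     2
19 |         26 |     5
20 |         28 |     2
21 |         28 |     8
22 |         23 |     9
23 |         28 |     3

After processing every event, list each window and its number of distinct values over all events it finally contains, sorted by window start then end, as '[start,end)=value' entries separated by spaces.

[1,6)=1 [6,33)=9

i=0 t=1 v=9: → [1,6); WM=−∞
i=1 t=6 v=1: → [6,11); WM=−∞
i=2 t=9 v=7: → [6,14); WM=9
i=3 t=11 v=2: → [6,16); WM=9
i=4 t=11 v=9: → [6,16); WM=9
i=5 t=12 v=8: → [6,17); WM=12
i=6 t=12 v=8: → [6,17); WM=12
i=7 t=15 v=1: → [6,20); WM=12
i=8 t=15 v=2: → [6,20); WM=15
i=9 t=15 v=6: → [6,20); WM=15
i=10 t=16 v=6: → [6,21); WM=15
i=11 t=17 v=5: → [6,22); WM=17
i=12 t=18 v=6: → [6,23); WM=17
i=13 t=19 v=5: → [6,24); WM=17
i=14 t=21 v=5: → [6,26); WM=21
i=15 t=22 v=4: → [6,27); WM=21
i=16 t=22 v=6: → [6,27); WM=21
i=17 t=26 v=1: → [6,31); WM=26
i=18 t=26 v=2: → [6,31); WM=26
i=19 t=26 v=5: → [6,31); WM=26
i=20 t=28 v=2: → [6,33); WM=28
i=21 t=28 v=8: → [6,33); WM=28
i=22 t=23 v=9: DROP (t<28-1); WM=28
i=23 t=28 v=3: → [6,33); WM=28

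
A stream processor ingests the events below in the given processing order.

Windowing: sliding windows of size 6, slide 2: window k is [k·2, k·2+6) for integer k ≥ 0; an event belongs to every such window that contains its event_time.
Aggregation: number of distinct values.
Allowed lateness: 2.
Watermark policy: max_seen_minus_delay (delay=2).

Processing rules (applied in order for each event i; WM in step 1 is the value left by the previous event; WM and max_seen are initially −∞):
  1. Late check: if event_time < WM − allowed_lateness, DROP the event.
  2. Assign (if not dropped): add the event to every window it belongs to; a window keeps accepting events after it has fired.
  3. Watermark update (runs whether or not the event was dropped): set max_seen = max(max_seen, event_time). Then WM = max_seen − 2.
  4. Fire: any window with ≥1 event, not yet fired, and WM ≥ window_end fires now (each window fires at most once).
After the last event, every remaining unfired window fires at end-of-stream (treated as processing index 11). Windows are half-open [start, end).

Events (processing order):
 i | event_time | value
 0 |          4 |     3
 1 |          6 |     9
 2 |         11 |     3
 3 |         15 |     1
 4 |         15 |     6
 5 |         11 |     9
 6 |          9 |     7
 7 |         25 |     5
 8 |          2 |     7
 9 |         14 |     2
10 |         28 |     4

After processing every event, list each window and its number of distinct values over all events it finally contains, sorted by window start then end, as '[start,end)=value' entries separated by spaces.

[0,6)=1 [2,8)=2 [4,10)=2 [6,12)=2 [8,14)=2 [10,16)=4 [12,18)=2 [14,20)=2 [20,26)=1 [22,28)=1 [24,30)=2 [26,32)=1 [28,34)=1

i=0 t=4 v=3: → [4,10),[2,8),[0,6); WM=2
i=1 t=6 v=9: → [6,12),[4,10),[2,8); WM=4
i=2 t=11 v=3: → [10,16),[8,14),[6,12); WM=9; [0,6) fires=1 [2,8) fires=2
i=3 t=15 v=1: → [14,20),[12,18),[10,16); WM=13; [4,10) fires=2 [6,12) fires=2
i=4 t=15 v=6: → [14,20),[12,18),[10,16); WM=13
i=5 t=11 v=9: → [10,16),[8,14),[6,12); WM=13
i=6 t=9 v=7: DROP (t<13-2); WM=13
i=7 t=25 v=5: → [24,30),[22,28),[20,26); WM=23; [8,14) fires=2 [10,16) fires=4 [12,18) fires=2 [14,20) fires=2
i=8 t=2 v=7: DROP (t<23-2); WM=23
i=9 t=14 v=2: DROP (t<23-2); WM=23
i=10 t=28 v=4: → [28,34),[26,32),[24,30); WM=26; [20,26) fires=1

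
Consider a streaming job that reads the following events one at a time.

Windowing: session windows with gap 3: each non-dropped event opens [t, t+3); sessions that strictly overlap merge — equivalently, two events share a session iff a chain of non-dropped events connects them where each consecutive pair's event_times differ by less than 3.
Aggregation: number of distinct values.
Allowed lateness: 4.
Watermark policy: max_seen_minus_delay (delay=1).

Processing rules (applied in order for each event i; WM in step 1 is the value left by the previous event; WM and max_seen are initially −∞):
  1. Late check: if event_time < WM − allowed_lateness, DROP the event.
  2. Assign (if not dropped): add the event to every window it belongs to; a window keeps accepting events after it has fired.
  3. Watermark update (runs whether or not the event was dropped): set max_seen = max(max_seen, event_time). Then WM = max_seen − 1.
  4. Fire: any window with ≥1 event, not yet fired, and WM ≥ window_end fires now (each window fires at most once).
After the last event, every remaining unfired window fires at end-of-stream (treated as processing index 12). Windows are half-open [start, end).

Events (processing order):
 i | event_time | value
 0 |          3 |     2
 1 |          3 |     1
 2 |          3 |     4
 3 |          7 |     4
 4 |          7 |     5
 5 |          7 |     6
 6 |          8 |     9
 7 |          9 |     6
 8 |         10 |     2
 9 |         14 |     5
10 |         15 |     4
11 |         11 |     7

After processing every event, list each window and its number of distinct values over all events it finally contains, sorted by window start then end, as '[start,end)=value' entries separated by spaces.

i=0 t=3 v=2: → [3,6); WM=2
i=1 t=3 v=1: → [3,6); WM=2
i=2 t=3 v=4: → [3,6); WM=2
i=3 t=7 v=4: → [7,10); WM=6
i=4 t=7 v=5: → [7,10); WM=6
i=5 t=7 v=6: → [7,10); WM=6
i=6 t=8 v=9: → [7,11); WM=7
i=7 t=9 v=6: → [7,12); WM=8
i=8 t=10 v=2: → [7,13); WM=9
i=9 t=14 v=5: → [14,17); WM=13
i=10 t=15 v=4: → [14,18); WM=14
i=11 t=11 v=7: → [7,14); WM=14

[3,6)=3 [7,14)=6 [14,18)=2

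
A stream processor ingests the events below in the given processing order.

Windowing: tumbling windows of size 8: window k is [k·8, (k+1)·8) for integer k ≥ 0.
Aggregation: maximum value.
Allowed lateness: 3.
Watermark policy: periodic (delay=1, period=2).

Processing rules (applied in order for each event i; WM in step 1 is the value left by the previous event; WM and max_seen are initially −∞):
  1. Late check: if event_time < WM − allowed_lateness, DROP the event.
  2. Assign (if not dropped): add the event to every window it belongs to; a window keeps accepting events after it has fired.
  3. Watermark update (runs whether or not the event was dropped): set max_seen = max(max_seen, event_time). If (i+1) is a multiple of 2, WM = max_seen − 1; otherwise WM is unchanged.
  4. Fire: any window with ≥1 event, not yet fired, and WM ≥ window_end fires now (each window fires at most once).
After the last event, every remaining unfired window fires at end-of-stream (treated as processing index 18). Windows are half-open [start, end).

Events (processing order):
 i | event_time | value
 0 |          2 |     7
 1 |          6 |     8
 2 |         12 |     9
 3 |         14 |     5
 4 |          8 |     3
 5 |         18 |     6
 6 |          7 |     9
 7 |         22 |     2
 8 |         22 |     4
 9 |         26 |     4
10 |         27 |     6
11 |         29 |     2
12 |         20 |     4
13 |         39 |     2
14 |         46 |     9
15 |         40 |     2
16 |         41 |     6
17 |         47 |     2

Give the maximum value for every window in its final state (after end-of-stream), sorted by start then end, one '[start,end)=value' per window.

i=0 t=2 v=7: → [0,8); WM=−∞
i=1 t=6 v=8: → [0,8); WM=5
i=2 t=12 v=9: → [8,16); WM=5
i=3 t=14 v=5: → [8,16); WM=13; [0,8) fires=8
i=4 t=8 v=3: DROP (t<13-3); WM=13
i=5 t=18 v=6: → [16,24); WM=17; [8,16) fires=9
i=6 t=7 v=9: DROP (t<17-3); WM=17
i=7 t=22 v=2: → [16,24); WM=21
i=8 t=22 v=4: → [16,24); WM=21
i=9 t=26 v=4: → [24,32); WM=25; [16,24) fires=6
i=10 t=27 v=6: → [24,32); WM=25
i=11 t=29 v=2: → [24,32); WM=28
i=12 t=20 v=4: DROP (t<28-3); WM=28
i=13 t=39 v=2: → [32,40); WM=38; [24,32) fires=6
i=14 t=46 v=9: → [40,48); WM=38
i=15 t=40 v=2: → [40,48); WM=45; [32,40) fires=2
i=16 t=41 v=6: DROP (t<45-3); WM=45
i=17 t=47 v=2: → [40,48); WM=46

[0,8)=8 [8,16)=9 [16,24)=6 [24,32)=6 [32,40)=2 [40,48)=9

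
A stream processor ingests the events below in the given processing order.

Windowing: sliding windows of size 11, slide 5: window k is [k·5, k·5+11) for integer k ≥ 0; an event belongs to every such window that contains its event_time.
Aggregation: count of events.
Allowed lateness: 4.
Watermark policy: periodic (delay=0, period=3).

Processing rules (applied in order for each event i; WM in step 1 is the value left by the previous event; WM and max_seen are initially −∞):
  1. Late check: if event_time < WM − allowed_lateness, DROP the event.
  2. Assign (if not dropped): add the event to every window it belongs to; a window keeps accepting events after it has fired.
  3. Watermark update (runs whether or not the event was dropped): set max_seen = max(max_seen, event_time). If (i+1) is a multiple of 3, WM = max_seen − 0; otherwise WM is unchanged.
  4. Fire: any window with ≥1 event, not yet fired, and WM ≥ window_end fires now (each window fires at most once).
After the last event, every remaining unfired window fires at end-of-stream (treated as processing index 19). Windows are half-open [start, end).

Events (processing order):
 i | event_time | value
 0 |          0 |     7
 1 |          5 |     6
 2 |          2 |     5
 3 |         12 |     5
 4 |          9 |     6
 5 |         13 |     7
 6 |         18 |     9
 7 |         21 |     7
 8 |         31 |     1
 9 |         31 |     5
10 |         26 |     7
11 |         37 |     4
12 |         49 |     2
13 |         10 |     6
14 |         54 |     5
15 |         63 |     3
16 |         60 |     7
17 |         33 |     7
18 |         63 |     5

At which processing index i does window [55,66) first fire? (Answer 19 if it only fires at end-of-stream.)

19

i=0 t=0 v=7: → [0,11); WM=−∞
i=1 t=5 v=6: → [5,16),[0,11); WM=−∞
i=2 t=2 v=5: → [0,11); WM=5
i=3 t=12 v=5: → [10,21),[5,16); WM=5
i=4 t=9 v=6: → [5,16),[0,11); WM=5
i=5 t=13 v=7: → [10,21),[5,16); WM=13; [0,11) fires=4
i=6 t=18 v=9: → [15,26),[10,21); WM=13
i=7 t=21 v=7: → [20,31),[15,26); WM=13
i=8 t=31 v=1: → [30,41),[25,36); WM=31; [5,16) fires=4 [10,21) fires=3 [15,26) fires=2 [20,31) fires=1
i=9 t=31 v=5: → [30,41),[25,36); WM=31
i=10 t=26 v=7: DROP (t<31-4); WM=31
i=11 t=37 v=4: → [35,46),[30,41); WM=37; [25,36) fires=2
i=12 t=49 v=2: → [45,56),[40,51); WM=37
i=13 t=10 v=6: DROP (t<37-4); WM=37
i=14 t=54 v=5: → [50,61),[45,56); WM=54; [30,41) fires=3 [35,46) fires=1 [40,51) fires=1
i=15 t=63 v=3: → [60,71),[55,66); WM=54
i=16 t=60 v=7: → [60,71),[55,66),[50,61); WM=54
i=17 t=33 v=7: DROP (t<54-4); WM=63; [45,56) fires=2 [50,61) fires=2
i=18 t=63 v=5: → [60,71),[55,66); WM=63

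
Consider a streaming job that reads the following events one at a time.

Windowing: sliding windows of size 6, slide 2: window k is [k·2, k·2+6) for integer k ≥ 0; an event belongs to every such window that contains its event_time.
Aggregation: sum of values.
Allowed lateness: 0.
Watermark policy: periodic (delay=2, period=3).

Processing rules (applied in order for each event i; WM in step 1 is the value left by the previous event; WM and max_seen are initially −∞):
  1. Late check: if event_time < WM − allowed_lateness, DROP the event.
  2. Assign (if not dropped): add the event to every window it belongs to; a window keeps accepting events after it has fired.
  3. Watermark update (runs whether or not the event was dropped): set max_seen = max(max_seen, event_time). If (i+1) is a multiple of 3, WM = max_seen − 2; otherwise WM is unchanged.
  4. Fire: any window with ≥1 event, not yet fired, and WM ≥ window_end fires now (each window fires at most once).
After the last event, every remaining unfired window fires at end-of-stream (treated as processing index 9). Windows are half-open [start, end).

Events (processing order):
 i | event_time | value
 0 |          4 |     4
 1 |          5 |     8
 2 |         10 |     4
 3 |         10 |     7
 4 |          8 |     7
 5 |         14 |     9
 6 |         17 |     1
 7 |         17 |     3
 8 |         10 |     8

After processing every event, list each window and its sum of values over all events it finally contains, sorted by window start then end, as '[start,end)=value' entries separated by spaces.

[0,6)=12 [2,8)=12 [4,10)=19 [6,12)=18 [8,14)=18 [10,16)=20 [12,18)=13 [14,20)=13 [16,22)=4

i=0 t=4 v=4: → [4,10),[2,8),[0,6); WM=−∞
i=1 t=5 v=8: → [4,10),[2,8),[0,6); WM=−∞
i=2 t=10 v=4: → [10,16),[8,14),[6,12); WM=8; [0,6) fires=12 [2,8) fires=12
i=3 t=10 v=7: → [10,16),[8,14),[6,12); WM=8
i=4 t=8 v=7: → [8,14),[6,12),[4,10); WM=8
i=5 t=14 v=9: → [14,20),[12,18),[10,16); WM=12; [4,10) fires=19 [6,12) fires=18
i=6 t=17 v=1: → [16,22),[14,20),[12,18); WM=12
i=7 t=17 v=3: → [16,22),[14,20),[12,18); WM=12
i=8 t=10 v=8: DROP (t<12-0); WM=15; [8,14) fires=18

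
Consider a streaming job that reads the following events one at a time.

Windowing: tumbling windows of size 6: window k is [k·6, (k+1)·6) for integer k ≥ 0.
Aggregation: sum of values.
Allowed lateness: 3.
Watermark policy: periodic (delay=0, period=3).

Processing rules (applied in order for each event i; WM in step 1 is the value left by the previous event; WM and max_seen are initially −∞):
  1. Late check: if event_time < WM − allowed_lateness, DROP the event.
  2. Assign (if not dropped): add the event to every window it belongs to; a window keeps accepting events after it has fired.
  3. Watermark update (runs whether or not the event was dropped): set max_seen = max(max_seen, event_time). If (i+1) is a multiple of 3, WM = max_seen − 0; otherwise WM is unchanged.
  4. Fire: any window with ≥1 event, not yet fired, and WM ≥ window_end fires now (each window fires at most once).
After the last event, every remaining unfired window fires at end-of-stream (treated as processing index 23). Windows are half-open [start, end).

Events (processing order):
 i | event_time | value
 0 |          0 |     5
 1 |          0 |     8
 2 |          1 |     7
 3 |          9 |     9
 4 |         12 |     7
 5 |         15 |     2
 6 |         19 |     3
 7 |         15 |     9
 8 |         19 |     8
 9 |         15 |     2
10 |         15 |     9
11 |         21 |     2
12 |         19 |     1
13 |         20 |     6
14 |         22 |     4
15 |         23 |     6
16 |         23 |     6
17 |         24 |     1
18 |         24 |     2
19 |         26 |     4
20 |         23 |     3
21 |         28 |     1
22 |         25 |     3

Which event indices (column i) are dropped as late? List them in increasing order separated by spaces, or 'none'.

i=0 t=0 v=5: → [0,6); WM=−∞
i=1 t=0 v=8: → [0,6); WM=−∞
i=2 t=1 v=7: → [0,6); WM=1
i=3 t=9 v=9: → [6,12); WM=1
i=4 t=12 v=7: → [12,18); WM=1
i=5 t=15 v=2: → [12,18); WM=15; [0,6) fires=20 [6,12) fires=9
i=6 t=19 v=3: → [18,24); WM=15
i=7 t=15 v=9: → [12,18); WM=15
i=8 t=19 v=8: → [18,24); WM=19; [12,18) fires=18
i=9 t=15 v=2: DROP (t<19-3); WM=19
i=10 t=15 v=9: DROP (t<19-3); WM=19
i=11 t=21 v=2: → [18,24); WM=21
i=12 t=19 v=1: → [18,24); WM=21
i=13 t=20 v=6: → [18,24); WM=21
i=14 t=22 v=4: → [18,24); WM=22
i=15 t=23 v=6: → [18,24); WM=22
i=16 t=23 v=6: → [18,24); WM=22
i=17 t=24 v=1: → [24,30); WM=24; [18,24) fires=36
i=18 t=24 v=2: → [24,30); WM=24
i=19 t=26 v=4: → [24,30); WM=24
i=20 t=23 v=3: → [18,24); WM=26
i=21 t=28 v=1: → [24,30); WM=26
i=22 t=25 v=3: → [24,30); WM=26

9 10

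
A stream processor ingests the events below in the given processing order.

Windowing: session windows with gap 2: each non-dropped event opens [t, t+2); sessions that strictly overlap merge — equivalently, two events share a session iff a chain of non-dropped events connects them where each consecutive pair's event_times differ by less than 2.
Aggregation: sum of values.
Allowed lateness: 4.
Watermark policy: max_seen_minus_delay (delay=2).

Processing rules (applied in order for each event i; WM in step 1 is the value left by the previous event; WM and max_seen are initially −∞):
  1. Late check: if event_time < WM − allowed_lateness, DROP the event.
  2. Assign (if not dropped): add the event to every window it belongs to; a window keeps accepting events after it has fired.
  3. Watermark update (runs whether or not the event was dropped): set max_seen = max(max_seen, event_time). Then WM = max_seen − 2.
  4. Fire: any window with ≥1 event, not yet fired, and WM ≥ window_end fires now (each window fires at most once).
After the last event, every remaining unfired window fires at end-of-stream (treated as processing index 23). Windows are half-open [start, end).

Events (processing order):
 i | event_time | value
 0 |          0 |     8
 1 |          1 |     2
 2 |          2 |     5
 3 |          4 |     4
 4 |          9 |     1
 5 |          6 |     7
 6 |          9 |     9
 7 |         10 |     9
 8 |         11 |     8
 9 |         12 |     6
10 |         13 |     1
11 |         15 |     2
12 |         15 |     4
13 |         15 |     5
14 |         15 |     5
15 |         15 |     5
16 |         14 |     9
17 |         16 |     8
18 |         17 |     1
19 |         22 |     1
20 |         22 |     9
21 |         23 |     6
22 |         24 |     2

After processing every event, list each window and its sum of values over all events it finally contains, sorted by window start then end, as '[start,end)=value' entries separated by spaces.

i=0 t=0 v=8: → [0,2); WM=-2
i=1 t=1 v=2: → [0,3); WM=-1
i=2 t=2 v=5: → [0,4); WM=0
i=3 t=4 v=4: → [4,6); WM=2
i=4 t=9 v=1: → [9,11); WM=7
i=5 t=6 v=7: → [6,8); WM=7
i=6 t=9 v=9: → [9,11); WM=7
i=7 t=10 v=9: → [9,12); WM=8
i=8 t=11 v=8: → [9,13); WM=9
i=9 t=12 v=6: → [9,14); WM=10
i=10 t=13 v=1: → [9,15); WM=11
i=11 t=15 v=2: → [15,17); WM=13
i=12 t=15 v=4: → [15,17); WM=13
i=13 t=15 v=5: → [15,17); WM=13
i=14 t=15 v=5: → [15,17); WM=13
i=15 t=15 v=5: → [15,17); WM=13
i=16 t=14 v=9: → [9,17); WM=13
i=17 t=16 v=8: → [9,18); WM=14
i=18 t=17 v=1: → [9,19); WM=15
i=19 t=22 v=1: → [22,24); WM=20
i=20 t=22 v=9: → [22,24); WM=20
i=21 t=23 v=6: → [22,25); WM=21
i=22 t=24 v=2: → [22,26); WM=22

[0,4)=15 [4,6)=4 [6,8)=7 [9,19)=73 [22,26)=18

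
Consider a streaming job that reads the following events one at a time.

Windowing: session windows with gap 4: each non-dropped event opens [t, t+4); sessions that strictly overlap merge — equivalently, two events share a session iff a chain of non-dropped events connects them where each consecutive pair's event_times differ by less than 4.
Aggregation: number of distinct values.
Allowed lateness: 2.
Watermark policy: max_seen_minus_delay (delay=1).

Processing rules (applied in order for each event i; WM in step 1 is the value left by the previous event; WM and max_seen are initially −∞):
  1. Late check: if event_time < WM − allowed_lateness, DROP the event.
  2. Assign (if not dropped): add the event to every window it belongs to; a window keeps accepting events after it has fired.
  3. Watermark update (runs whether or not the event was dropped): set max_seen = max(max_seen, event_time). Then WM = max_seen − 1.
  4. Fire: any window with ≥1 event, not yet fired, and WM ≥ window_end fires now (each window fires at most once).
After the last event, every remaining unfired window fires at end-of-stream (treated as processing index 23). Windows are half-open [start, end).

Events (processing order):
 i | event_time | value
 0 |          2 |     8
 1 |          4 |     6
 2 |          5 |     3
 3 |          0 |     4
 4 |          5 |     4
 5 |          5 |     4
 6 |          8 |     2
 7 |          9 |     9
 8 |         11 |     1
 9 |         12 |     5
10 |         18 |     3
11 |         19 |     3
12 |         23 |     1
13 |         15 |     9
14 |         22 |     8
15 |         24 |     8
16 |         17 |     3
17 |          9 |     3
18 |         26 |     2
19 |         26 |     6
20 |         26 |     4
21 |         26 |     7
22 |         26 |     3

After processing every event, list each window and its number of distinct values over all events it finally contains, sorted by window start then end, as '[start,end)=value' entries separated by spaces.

i=0 t=2 v=8: → [2,6); WM=1
i=1 t=4 v=6: → [2,8); WM=3
i=2 t=5 v=3: → [2,9); WM=4
i=3 t=0 v=4: DROP (t<4-2); WM=4
i=4 t=5 v=4: → [2,9); WM=4
i=5 t=5 v=4: → [2,9); WM=4
i=6 t=8 v=2: → [2,12); WM=7
i=7 t=9 v=9: → [2,13); WM=8
i=8 t=11 v=1: → [2,15); WM=10
i=9 t=12 v=5: → [2,16); WM=11
i=10 t=18 v=3: → [18,22); WM=17
i=11 t=19 v=3: → [18,23); WM=18
i=12 t=23 v=1: → [23,27); WM=22
i=13 t=15 v=9: DROP (t<22-2); WM=22
i=14 t=22 v=8: → [18,27); WM=22
i=15 t=24 v=8: → [18,28); WM=23
i=16 t=17 v=3: DROP (t<23-2); WM=23
i=17 t=9 v=3: DROP (t<23-2); WM=23
i=18 t=26 v=2: → [18,30); WM=25
i=19 t=26 v=6: → [18,30); WM=25
i=20 t=26 v=4: → [18,30); WM=25
i=21 t=26 v=7: → [18,30); WM=25
i=22 t=26 v=3: → [18,30); WM=25

[2,16)=8 [18,30)=7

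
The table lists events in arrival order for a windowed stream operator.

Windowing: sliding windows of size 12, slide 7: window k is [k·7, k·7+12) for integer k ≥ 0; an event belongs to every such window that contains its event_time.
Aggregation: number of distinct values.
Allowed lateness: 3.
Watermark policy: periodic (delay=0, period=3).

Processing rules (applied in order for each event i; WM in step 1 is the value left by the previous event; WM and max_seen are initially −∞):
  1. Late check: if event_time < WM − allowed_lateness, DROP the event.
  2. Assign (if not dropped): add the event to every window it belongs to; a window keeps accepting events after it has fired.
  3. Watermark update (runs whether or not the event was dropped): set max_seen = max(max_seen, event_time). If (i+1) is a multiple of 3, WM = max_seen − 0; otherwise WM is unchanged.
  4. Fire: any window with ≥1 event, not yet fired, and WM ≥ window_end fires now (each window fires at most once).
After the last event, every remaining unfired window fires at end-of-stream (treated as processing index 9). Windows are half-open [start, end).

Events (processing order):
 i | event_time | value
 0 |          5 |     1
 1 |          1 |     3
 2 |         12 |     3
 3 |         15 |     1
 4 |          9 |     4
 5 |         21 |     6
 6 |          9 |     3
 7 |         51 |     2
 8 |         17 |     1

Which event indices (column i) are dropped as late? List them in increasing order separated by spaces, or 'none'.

i=0 t=5 v=1: → [0,12); WM=−∞
i=1 t=1 v=3: → [0,12); WM=−∞
i=2 t=12 v=3: → [7,19); WM=12; [0,12) fires=2
i=3 t=15 v=1: → [14,26),[7,19); WM=12
i=4 t=9 v=4: → [7,19),[0,12); WM=12
i=5 t=21 v=6: → [21,33),[14,26); WM=21; [7,19) fires=3
i=6 t=9 v=3: DROP (t<21-3); WM=21
i=7 t=51 v=2: → [49,61),[42,54); WM=21
i=8 t=17 v=1: DROP (t<21-3); WM=51; [14,26) fires=2 [21,33) fires=1

6 8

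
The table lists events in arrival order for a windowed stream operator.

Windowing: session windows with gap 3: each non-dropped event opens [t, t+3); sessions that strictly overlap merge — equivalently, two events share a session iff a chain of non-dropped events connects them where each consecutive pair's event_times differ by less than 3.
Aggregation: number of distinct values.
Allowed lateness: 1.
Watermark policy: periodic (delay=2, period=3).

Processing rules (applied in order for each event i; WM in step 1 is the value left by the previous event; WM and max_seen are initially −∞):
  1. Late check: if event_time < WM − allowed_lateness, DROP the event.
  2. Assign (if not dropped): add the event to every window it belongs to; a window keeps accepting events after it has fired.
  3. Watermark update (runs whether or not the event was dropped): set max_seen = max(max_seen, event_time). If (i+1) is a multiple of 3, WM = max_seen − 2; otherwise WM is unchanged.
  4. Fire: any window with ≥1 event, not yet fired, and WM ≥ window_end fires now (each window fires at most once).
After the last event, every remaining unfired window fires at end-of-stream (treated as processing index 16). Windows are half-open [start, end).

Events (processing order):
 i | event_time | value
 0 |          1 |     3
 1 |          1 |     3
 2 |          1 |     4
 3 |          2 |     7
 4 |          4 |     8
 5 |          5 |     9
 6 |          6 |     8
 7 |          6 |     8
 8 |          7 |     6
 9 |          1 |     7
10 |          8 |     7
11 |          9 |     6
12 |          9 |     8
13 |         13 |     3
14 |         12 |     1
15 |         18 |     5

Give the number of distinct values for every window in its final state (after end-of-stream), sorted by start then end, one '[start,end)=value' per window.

[1,12)=6 [12,16)=2 [18,21)=1

i=0 t=1 v=3: → [1,4); WM=−∞
i=1 t=1 v=3: → [1,4); WM=−∞
i=2 t=1 v=4: → [1,4); WM=-1
i=3 t=2 v=7: → [1,5); WM=-1
i=4 t=4 v=8: → [1,7); WM=-1
i=5 t=5 v=9: → [1,8); WM=3
i=6 t=6 v=8: → [1,9); WM=3
i=7 t=6 v=8: → [1,9); WM=3
i=8 t=7 v=6: → [1,10); WM=5
i=9 t=1 v=7: DROP (t<5-1); WM=5
i=10 t=8 v=7: → [1,11); WM=5
i=11 t=9 v=6: → [1,12); WM=7
i=12 t=9 v=8: → [1,12); WM=7
i=13 t=13 v=3: → [13,16); WM=7
i=14 t=12 v=1: → [12,16); WM=11
i=15 t=18 v=5: → [18,21); WM=11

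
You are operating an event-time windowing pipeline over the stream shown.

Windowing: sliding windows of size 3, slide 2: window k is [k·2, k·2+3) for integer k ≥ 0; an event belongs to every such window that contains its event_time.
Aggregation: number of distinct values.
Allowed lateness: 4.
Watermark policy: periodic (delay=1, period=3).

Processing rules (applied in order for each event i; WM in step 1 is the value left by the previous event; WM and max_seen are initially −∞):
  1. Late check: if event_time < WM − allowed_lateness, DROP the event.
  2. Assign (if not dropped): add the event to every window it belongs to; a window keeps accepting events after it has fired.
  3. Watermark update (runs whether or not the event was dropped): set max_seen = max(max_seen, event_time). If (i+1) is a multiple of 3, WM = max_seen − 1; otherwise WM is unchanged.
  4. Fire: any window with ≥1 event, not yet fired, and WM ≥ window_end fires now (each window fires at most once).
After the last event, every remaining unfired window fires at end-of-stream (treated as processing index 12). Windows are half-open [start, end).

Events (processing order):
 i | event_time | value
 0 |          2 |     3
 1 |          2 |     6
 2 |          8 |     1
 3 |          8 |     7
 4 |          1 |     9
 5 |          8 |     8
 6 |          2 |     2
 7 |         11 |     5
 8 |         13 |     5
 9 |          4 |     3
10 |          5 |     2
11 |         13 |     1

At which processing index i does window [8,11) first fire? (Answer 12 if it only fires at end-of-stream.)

i=0 t=2 v=3: → [2,5),[0,3); WM=−∞
i=1 t=2 v=6: → [2,5),[0,3); WM=−∞
i=2 t=8 v=1: → [8,11),[6,9); WM=7; [0,3) fires=2 [2,5) fires=2
i=3 t=8 v=7: → [8,11),[6,9); WM=7
i=4 t=1 v=9: DROP (t<7-4); WM=7
i=5 t=8 v=8: → [8,11),[6,9); WM=7
i=6 t=2 v=2: DROP (t<7-4); WM=7
i=7 t=11 v=5: → [10,13); WM=7
i=8 t=13 v=5: → [12,15); WM=12; [6,9) fires=3 [8,11) fires=3
i=9 t=4 v=3: DROP (t<12-4); WM=12
i=10 t=5 v=2: DROP (t<12-4); WM=12
i=11 t=13 v=1: → [12,15); WM=12

8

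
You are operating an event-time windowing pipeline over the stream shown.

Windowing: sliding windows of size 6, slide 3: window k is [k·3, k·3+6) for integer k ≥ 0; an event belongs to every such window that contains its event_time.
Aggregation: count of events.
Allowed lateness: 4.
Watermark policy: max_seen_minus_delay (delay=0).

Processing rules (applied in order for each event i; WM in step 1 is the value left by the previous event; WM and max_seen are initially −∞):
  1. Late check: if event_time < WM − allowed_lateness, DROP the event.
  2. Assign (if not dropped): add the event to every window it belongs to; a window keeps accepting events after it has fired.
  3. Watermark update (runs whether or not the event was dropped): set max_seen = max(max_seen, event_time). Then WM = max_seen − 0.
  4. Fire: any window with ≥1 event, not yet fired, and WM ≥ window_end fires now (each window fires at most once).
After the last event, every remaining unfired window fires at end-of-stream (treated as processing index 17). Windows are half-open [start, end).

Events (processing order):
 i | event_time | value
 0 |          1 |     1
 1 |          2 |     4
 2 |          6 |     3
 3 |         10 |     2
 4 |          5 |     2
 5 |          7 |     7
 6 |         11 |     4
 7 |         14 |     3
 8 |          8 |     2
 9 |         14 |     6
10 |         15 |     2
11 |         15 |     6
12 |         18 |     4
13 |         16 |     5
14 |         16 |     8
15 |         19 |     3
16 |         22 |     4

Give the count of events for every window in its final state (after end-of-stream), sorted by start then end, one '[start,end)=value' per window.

[0,6)=2 [3,9)=2 [6,12)=4 [9,15)=4 [12,18)=6 [15,21)=6 [18,24)=3 [21,27)=1

i=0 t=1 v=1: → [0,6); WM=1
i=1 t=2 v=4: → [0,6); WM=2
i=2 t=6 v=3: → [6,12),[3,9); WM=6; [0,6) fires=2
i=3 t=10 v=2: → [9,15),[6,12); WM=10; [3,9) fires=1
i=4 t=5 v=2: DROP (t<10-4); WM=10
i=5 t=7 v=7: → [6,12),[3,9); WM=10
i=6 t=11 v=4: → [9,15),[6,12); WM=11
i=7 t=14 v=3: → [12,18),[9,15); WM=14; [6,12) fires=4
i=8 t=8 v=2: DROP (t<14-4); WM=14
i=9 t=14 v=6: → [12,18),[9,15); WM=14
i=10 t=15 v=2: → [15,21),[12,18); WM=15; [9,15) fires=4
i=11 t=15 v=6: → [15,21),[12,18); WM=15
i=12 t=18 v=4: → [18,24),[15,21); WM=18; [12,18) fires=4
i=13 t=16 v=5: → [15,21),[12,18); WM=18
i=14 t=16 v=8: → [15,21),[12,18); WM=18
i=15 t=19 v=3: → [18,24),[15,21); WM=19
i=16 t=22 v=4: → [21,27),[18,24); WM=22; [15,21) fires=6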